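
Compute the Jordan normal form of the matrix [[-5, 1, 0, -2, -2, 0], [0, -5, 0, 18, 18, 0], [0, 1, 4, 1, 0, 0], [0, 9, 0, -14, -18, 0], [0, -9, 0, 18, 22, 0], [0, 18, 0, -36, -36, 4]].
The characteristic polynomial is det(xI - A) = (x - 4)^4(x + 5)^2, so the eigenvalues are -5 (algebraic multiplicity 2), 4 (algebraic multiplicity 4).

For λ = -5: rank(A + 5I) = 5, rank((A + 5I)^2) = 4. The eigenspace has dimension 6 - 5 = 1, so there is 1 Jordan block; the rank sequence gives block sizes [2].

For λ = 4: rank(A - 4I) = 3, rank((A - 4I)^2) = 2. The eigenspace has dimension 6 - 3 = 3, so there are 3 Jordan blocks; the rank sequence gives block sizes [2, 1, 1].

Assembling the blocks gives the Jordan form J above.

J = [[-5, 1, 0, 0, 0, 0], [0, -5, 0, 0, 0, 0], [0, 0, 4, 1, 0, 0], [0, 0, 0, 4, 0, 0], [0, 0, 0, 0, 4, 0], [0, 0, 0, 0, 0, 4]]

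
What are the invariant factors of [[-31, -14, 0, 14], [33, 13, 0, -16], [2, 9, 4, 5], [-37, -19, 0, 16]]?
The Jordan structure of A has elementary divisors (x + 3)^2, (x - 4)^2. Arranging the block sizes at each eigenvalue in decreasing order and taking row products gives the invariant factors.

Invariant factors (smallest first, each dividing the next): (x - 4)^2(x + 3)^2.

Check: the last factor (x - 4)^2(x + 3)^2 is the minimal polynomial, and the product (x - 4)^2(x + 3)^2 is the characteristic polynomial.

(x - 4)^2(x + 3)^2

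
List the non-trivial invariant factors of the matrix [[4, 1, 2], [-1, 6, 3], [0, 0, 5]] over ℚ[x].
The Jordan structure of A has elementary divisors (x - 5)^3. Arranging the block sizes at each eigenvalue in decreasing order and taking row products gives the invariant factors.

Invariant factors (smallest first, each dividing the next): (x - 5)^3.

Check: the last factor (x - 5)^3 is the minimal polynomial, and the product (x - 5)^3 is the characteristic polynomial.

(x - 5)^3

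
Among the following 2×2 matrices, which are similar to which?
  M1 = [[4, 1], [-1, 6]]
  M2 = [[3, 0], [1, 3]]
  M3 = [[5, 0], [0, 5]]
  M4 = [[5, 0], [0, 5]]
Characteristic polynomials: χ_{M1} = (x - 5)^2, χ_{M2} = (x - 3)^2, χ_{M3} = (x - 5)^2, χ_{M4} = (x - 5)^2.

{M1}: invariant factors (x - 5)^2.

{M2}: invariant factors (x - 3)^2.

{M3, M4}: invariant factors x - 5, x - 5.

Matrices are similar if and only if their invariant-factor lists agree; the partition into similarity classes is {M1}, {M2}, {M3, M4}.

3 classes: {M1}, {M2}, {M3, M4}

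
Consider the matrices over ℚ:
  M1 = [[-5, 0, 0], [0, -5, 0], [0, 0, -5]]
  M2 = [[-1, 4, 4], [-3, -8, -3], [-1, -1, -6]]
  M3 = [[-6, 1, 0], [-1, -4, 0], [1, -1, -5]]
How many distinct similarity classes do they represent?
Characteristic polynomials: χ_{M1} = (x + 5)^3, χ_{M2} = (x + 5)^3, χ_{M3} = (x + 5)^3.

{M1}: invariant factors x + 5, x + 5, x + 5.

{M2, M3}: invariant factors x + 5, (x + 5)^2.

Matrices are similar if and only if their invariant-factor lists agree; the partition into similarity classes is {M1}, {M2, M3}.

2 classes: {M1}, {M2, M3}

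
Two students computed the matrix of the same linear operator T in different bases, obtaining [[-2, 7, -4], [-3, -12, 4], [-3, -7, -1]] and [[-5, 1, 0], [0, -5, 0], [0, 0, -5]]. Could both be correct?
Yes.

Two matrices over a field are similar if and only if they have the same invariant factors.

Both A and B have characteristic polynomial (x + 5)^3 and minimal polynomial (x + 5)^2. Computing further, both have invariant factors x + 5, (x + 5)^2. Hence A and B are similar.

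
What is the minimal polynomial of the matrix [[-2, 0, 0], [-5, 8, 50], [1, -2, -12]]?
The characteristic polynomial factors as (x + 2)^3. The minimal polynomial is ∏(x - λ)^{k_λ} where k_λ is the size of the largest Jordan block at λ.

For λ = -2: rank(A + 2I) = 1, and the largest Jordan block has size 2 (the smallest k with rank((A + 2I)^k) = rank((A + 2I)^(k+1))).

So m_A(x) = (x + 2)^2.

m_A(x) = (x + 2)^2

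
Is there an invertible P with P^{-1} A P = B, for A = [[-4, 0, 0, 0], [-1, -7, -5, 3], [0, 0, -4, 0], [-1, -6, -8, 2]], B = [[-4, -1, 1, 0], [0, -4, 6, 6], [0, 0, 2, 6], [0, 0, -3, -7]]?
Yes.

Two matrices over a field are similar if and only if they have the same invariant factors.

Both A and B have characteristic polynomial (x + 1)(x + 4)^3 and minimal polynomial (x + 1)(x + 4)^2. Computing further, both have invariant factors x + 4, (x + 1)(x + 4)^2. Hence A and B are similar.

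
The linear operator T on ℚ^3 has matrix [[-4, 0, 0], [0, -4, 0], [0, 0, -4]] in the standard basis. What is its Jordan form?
The characteristic polynomial is det(xI - A) = (x + 4)^3, so the eigenvalues are -4 (algebraic multiplicity 3).

For λ = -4: rank(A + 4I) = 0. The eigenspace has dimension 3 - 0 = 3, so there are 3 Jordan blocks; the rank sequence gives block sizes [1, 1, 1].

Assembling the blocks gives the Jordan form J above.

J = [[-4, 0, 0], [0, -4, 0], [0, 0, -4]]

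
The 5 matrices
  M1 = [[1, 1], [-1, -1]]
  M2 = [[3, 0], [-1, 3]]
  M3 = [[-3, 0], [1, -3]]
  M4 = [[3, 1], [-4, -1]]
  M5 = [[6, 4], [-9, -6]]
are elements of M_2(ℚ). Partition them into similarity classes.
Characteristic polynomials: χ_{M1} = x^2, χ_{M2} = (x - 3)^2, χ_{M3} = (x + 3)^2, χ_{M4} = (x - 1)^2, χ_{M5} = x^2.

{M1, M5}: invariant factors x^2.

{M2}: invariant factors (x - 3)^2.

{M3}: invariant factors (x + 3)^2.

{M4}: invariant factors (x - 1)^2.

Matrices are similar if and only if their invariant-factor lists agree; the partition into similarity classes is {M1, M5}, {M2}, {M3}, {M4}.

4 classes: {M1, M5}, {M2}, {M3}, {M4}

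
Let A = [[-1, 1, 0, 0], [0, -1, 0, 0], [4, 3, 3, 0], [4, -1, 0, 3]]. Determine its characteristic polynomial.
χ_A(x) = (x - 3)^2(x + 1)^2

xI - A = [[x + 1, -1, 0, 0], [0, x + 1, 0, 0], [-4, -3, x - 3, 0], [-4, 1, 0, x - 3]].

Expanding det(xI - A) along the first row:
det(xI - A) = + (x + 1)·det([[x + 1, 0, 0], [-3, x - 3, 0], [1, 0, x - 3]]) - (-1)·det([[0, 0, 0], [-4, x - 3, 0], [-4, 0, x - 3]]) + (0)·det([[0, x + 1, 0], [-4, -3, 0], [-4, 1, x - 3]]) - (0)·det([[0, x + 1, 0], [-4, -3, x - 3], [-4, 1, 0]]).

Evaluating gives χ_A(x) = x^4 - 4x^3 - 2x^2 + 12x + 9 = (x - 3)^2(x + 1)^2.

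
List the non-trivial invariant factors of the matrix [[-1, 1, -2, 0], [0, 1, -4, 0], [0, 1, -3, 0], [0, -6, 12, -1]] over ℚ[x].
x + 1, x + 1, (x + 1)^2

The Jordan structure of A has elementary divisors (x + 1)^2, (x + 1), (x + 1). Arranging the block sizes at each eigenvalue in decreasing order and taking row products gives the invariant factors.

Invariant factors (smallest first, each dividing the next): x + 1, x + 1, (x + 1)^2.

Check: the last factor (x + 1)^2 is the minimal polynomial, and the product (x + 1)^4 is the characteristic polynomial.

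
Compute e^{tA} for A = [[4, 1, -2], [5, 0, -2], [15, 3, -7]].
e^{tA} = [[(5*t + 1)*e^{-t}, t*e^{-t}, -2*t*e^{-t}], [5*t*e^{-t}, (t + 1)*e^{-t}, -2*t*e^{-t}], [15*t*e^{-t}, 3*t*e^{-t}, (1 - 6*t)*e^{-t}]]

A has Jordan form J = [[-1, 1, 0], [0, -1, 0], [0, 0, -1]] with A = PJP^{-1}, so e^{tA} = P e^{tJ} P^{-1}.

For a Jordan block J_k(λ), e^{tJ_k(λ)} = e^{λt} · (I + tN + t^2 N^2/2! + ... + t^{k-1} N^{k-1}/(k-1)!) where N is the nilpotent superdiagonal part.

Assembling the blocks and conjugating back gives the entries of e^{tA} as shown above.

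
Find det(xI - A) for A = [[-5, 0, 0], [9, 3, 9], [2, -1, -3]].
χ_A(x) = x^2(x + 5)

xI - A = [[x + 5, 0, 0], [-9, x - 3, -9], [-2, 1, x + 3]].

Expanding det(xI - A) along the first row:
det(xI - A) = + (x + 5)·det([[x - 3, -9], [1, x + 3]]) - (0)·det([[-9, -9], [-2, x + 3]]) + (0)·det([[-9, x - 3], [-2, 1]]).

Evaluating gives χ_A(x) = x^3 + 5x^2 = x^2(x + 5).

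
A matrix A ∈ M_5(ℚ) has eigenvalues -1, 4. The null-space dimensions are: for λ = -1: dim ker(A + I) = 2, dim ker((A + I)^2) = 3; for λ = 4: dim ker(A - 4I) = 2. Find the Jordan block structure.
Jordan blocks: (-1, 2), (-1, 1), (4, 1), (4, 1)

λ = -1: successive nullity increments [2, 1] count blocks of size ≥ k; block sizes are [2, 1].
λ = 4: successive nullity increments [2] count blocks of size ≥ k; block sizes are [1, 1].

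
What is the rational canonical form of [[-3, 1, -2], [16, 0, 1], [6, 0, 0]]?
R = [[0, 0, 6], [1, 0, 4], [0, 1, -3]]

The invariant factors of A (the non-unit diagonal entries of the Smith normal form of xI - A over ℚ[x]) are (x + 1)(x^2 + 2x - 6), each dividing the next. The characteristic polynomial is their product, (x + 1)(x^2 + 2x - 6).

The rational canonical form is the block-diagonal matrix of companion matrices C(f_i):
R = [[0, 0, 6], [1, 0, 4], [0, 1, -3]].

Note the characteristic polynomial does not split into linear factors over ℚ, so A has no Jordan form over ℚ; the rational canonical form exists over any field.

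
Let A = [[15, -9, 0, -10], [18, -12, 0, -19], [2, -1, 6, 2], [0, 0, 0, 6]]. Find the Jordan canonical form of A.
J = [[-3, 0, 0, 0], [0, 6, 1, 0], [0, 0, 6, 1], [0, 0, 0, 6]]

The characteristic polynomial is det(xI - A) = (x - 6)^3(x + 3), so the eigenvalues are -3 (algebraic multiplicity 1), 6 (algebraic multiplicity 3).

For λ = -3: algebraic multiplicity 1 gives one 1×1 block.

For λ = 6: rank(A - 6I) = 3, rank((A - 6I)^2) = 2, rank((A - 6I)^3) = 1. The eigenspace has dimension 4 - 3 = 1, so there is 1 Jordan block; the rank sequence gives block sizes [3].

Assembling the blocks gives the Jordan form J above.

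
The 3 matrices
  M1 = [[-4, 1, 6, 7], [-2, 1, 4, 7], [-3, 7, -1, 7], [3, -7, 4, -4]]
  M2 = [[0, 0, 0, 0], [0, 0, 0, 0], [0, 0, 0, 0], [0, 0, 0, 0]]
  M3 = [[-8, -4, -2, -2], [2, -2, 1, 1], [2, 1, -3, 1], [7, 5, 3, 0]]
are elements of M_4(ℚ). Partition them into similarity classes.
Characteristic polynomials: χ_{M1} = (x - 3)(x + 3)(x + 4)^2, χ_{M2} = x^4, χ_{M3} = (x + 3)^3(x + 4).

{M1}: invariant factors (x - 3)(x + 3)(x + 4)^2.

{M2}: invariant factors x, x, x, x.

{M3}: invariant factors (x + 3)^3(x + 4).

Matrices are similar if and only if their invariant-factor lists agree; the partition into similarity classes is {M1}, {M2}, {M3}.

3 classes: {M1}, {M2}, {M3}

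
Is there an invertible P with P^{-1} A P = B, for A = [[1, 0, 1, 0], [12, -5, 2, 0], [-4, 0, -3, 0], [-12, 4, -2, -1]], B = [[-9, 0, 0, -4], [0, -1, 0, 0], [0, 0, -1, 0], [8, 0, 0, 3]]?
No.

Both have characteristic polynomial (x + 1)^3(x + 5), but the minimal polynomial of A is (x + 1)^2(x + 5) while the minimal polynomial of B is (x + 1)(x + 5). The minimal polynomial is a similarity invariant, so A and B are not similar.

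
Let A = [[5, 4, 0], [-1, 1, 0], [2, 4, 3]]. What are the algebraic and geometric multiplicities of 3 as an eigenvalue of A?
algebraic multiplicity 3, geometric multiplicity 2

The characteristic polynomial is (x - 3)^3, so the factor x - 3 appears with exponent 3: the algebraic multiplicity is 3.

rank(A - 3I) = 1, so the eigenspace has dimension 3 - 1 = 2: the geometric multiplicity is 2.

Since 2 < 3, A is not diagonalizable.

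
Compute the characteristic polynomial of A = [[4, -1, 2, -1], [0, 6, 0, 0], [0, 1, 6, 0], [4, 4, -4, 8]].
xI - A = [[x - 4, 1, -2, 1], [0, x - 6, 0, 0], [0, -1, x - 6, 0], [-4, -4, 4, x - 8]].

Expanding det(xI - A) along the first row:
det(xI - A) = + (x - 4)·det([[x - 6, 0, 0], [-1, x - 6, 0], [-4, 4, x - 8]]) - (1)·det([[0, 0, 0], [0, x - 6, 0], [-4, 4, x - 8]]) + (-2)·det([[0, x - 6, 0], [0, -1, 0], [-4, -4, x - 8]]) - (1)·det([[0, x - 6, 0], [0, -1, x - 6], [-4, -4, 4]]).

Evaluating gives χ_A(x) = x^4 - 24x^3 + 216x^2 - 864x + 1296 = (x - 6)^4.

χ_A(x) = (x - 6)^4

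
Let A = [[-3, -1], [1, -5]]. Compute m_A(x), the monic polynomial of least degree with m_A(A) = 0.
The characteristic polynomial factors as (x + 4)^2. The minimal polynomial is ∏(x - λ)^{k_λ} where k_λ is the size of the largest Jordan block at λ.

For λ = -4: rank(A + 4I) = 1, and the largest Jordan block has size 2 (the smallest k with rank((A + 4I)^k) = rank((A + 4I)^(k+1))).

So m_A(x) = (x + 4)^2.

m_A(x) = (x + 4)^2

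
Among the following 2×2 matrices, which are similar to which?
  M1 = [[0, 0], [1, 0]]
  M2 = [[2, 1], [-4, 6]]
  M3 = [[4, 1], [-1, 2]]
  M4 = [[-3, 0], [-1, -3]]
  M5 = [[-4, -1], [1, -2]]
4 classes: {M1}, {M2}, {M3}, {M4, M5}

Characteristic polynomials: χ_{M1} = x^2, χ_{M2} = (x - 4)^2, χ_{M3} = (x - 3)^2, χ_{M4} = (x + 3)^2, χ_{M5} = (x + 3)^2.

{M1}: invariant factors x^2.

{M2}: invariant factors (x - 4)^2.

{M3}: invariant factors (x - 3)^2.

{M4, M5}: invariant factors (x + 3)^2.

Matrices are similar if and only if their invariant-factor lists agree; the partition into similarity classes is {M1}, {M2}, {M3}, {M4, M5}.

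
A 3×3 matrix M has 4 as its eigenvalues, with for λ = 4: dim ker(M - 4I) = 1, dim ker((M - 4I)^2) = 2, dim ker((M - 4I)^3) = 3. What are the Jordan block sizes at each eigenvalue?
λ = 4: successive nullity increments [1, 1, 1] count blocks of size ≥ k; block sizes are [3].

Jordan blocks: (4, 3)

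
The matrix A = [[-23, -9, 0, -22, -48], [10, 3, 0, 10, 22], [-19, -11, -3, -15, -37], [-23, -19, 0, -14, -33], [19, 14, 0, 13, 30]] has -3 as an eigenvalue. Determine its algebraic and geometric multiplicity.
algebraic multiplicity 3, geometric multiplicity 2

The characteristic polynomial is (x - 1)^2(x + 3)^3, so the factor x + 3 appears with exponent 3: the algebraic multiplicity is 3.

rank(A + 3I) = 3, so the eigenspace has dimension 5 - 3 = 2: the geometric multiplicity is 2.

Since 2 < 3, A is not diagonalizable.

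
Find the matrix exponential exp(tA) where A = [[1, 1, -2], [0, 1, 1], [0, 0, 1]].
A has Jordan form J = [[1, 1, 0], [0, 1, 1], [0, 0, 1]] with A = PJP^{-1}, so e^{tA} = P e^{tJ} P^{-1}.

For a Jordan block J_k(λ), e^{tJ_k(λ)} = e^{λt} · (I + tN + t^2 N^2/2! + ... + t^{k-1} N^{k-1}/(k-1)!) where N is the nilpotent superdiagonal part.

Assembling the blocks and conjugating back gives the entries of e^{tA} as shown above.

e^{tA} = [[e^{t}, t*e^{t}, t*(t - 4)*e^{t}/2], [0, e^{t}, t*e^{t}], [0, 0, e^{t}]]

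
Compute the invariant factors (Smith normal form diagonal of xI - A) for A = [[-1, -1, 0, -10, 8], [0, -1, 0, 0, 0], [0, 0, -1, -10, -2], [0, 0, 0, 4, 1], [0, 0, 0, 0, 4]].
The Jordan structure of A has elementary divisors (x + 1)^2, (x + 1), (x - 4)^2. Arranging the block sizes at each eigenvalue in decreasing order and taking row products gives the invariant factors.

Invariant factors (smallest first, each dividing the next): x + 1, (x - 4)^2(x + 1)^2.

Check: the last factor (x - 4)^2(x + 1)^2 is the minimal polynomial, and the product (x - 4)^2(x + 1)^3 is the characteristic polynomial.

x + 1, (x - 4)^2(x + 1)^2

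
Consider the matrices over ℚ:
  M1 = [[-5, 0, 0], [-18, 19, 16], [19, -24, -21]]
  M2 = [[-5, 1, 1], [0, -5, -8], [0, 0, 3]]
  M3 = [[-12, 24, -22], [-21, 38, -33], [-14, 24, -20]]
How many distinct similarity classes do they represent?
Characteristic polynomials: χ_{M1} = (x - 3)(x + 5)^2, χ_{M2} = (x - 3)(x + 5)^2, χ_{M3} = (x - 2)^3.

{M1, M2}: invariant factors (x - 3)(x + 5)^2.

{M3}: invariant factors x - 2, (x - 2)^2.

Matrices are similar if and only if their invariant-factor lists agree; the partition into similarity classes is {M1, M2}, {M3}.

2 classes: {M1, M2}, {M3}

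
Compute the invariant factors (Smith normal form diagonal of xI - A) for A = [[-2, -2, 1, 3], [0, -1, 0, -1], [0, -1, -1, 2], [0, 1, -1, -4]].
The Jordan structure of A has elementary divisors (x + 2)^3, (x + 2). Arranging the block sizes at each eigenvalue in decreasing order and taking row products gives the invariant factors.

Invariant factors (smallest first, each dividing the next): x + 2, (x + 2)^3.

Check: the last factor (x + 2)^3 is the minimal polynomial, and the product (x + 2)^4 is the characteristic polynomial.

x + 2, (x + 2)^3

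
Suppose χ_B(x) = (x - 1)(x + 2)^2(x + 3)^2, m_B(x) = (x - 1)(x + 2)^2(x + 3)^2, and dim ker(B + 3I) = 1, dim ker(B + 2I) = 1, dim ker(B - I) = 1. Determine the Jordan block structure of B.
Jordan blocks: (-3, 2), (-2, 2), (1, 1)

λ = -3: algebraic multiplicity 2 (exponent in χ_B), largest block size 2 (exponent in m_B), 1 block (geometric multiplicity). This forces block sizes [2].
λ = -2: algebraic multiplicity 2 (exponent in χ_B), largest block size 2 (exponent in m_B), 1 block (geometric multiplicity). This forces block sizes [2].
λ = 1: algebraic multiplicity 1 (exponent in χ_B), largest block size 1 (exponent in m_B), 1 block (geometric multiplicity). This forces block sizes [1].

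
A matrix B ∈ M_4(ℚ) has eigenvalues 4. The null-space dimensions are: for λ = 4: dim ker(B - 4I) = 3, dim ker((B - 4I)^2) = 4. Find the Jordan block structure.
Jordan blocks: (4, 2), (4, 1), (4, 1)

λ = 4: successive nullity increments [3, 1] count blocks of size ≥ k; block sizes are [2, 1, 1].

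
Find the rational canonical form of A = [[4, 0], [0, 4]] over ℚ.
R = [[4, 0], [0, 4]]

The invariant factors of A (the non-unit diagonal entries of the Smith normal form of xI - A over ℚ[x]) are x - 4, x - 4, each dividing the next. The characteristic polynomial is their product, (x - 4)^2.

The rational canonical form is the block-diagonal matrix of companion matrices C(f_i):
R = [[4, 0], [0, 4]].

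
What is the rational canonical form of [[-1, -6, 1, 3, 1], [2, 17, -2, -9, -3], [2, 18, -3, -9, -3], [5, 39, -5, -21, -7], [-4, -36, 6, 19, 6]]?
The invariant factors of A (the non-unit diagonal entries of the Smith normal form of xI - A over ℚ[x]) are x + 1, (x + 1)(x^3 - 3x - 1), each dividing the next. The characteristic polynomial is their product, (x + 1)^2(x^3 - 3x - 1).

The rational canonical form is the block-diagonal matrix of companion matrices C(f_i):
R = [[-1, 0, 0, 0, 0], [0, 0, 0, 0, 1], [0, 1, 0, 0, 4], [0, 0, 1, 0, 3], [0, 0, 0, 1, -1]].

Note the characteristic polynomial does not split into linear factors over ℚ, so A has no Jordan form over ℚ; the rational canonical form exists over any field.

R = [[-1, 0, 0, 0, 0], [0, 0, 0, 0, 1], [0, 1, 0, 0, 4], [0, 0, 1, 0, 3], [0, 0, 0, 1, -1]]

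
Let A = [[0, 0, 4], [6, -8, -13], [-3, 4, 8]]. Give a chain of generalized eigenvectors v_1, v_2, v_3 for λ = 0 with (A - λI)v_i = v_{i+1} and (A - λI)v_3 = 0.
We seek v_1 ∈ ker(A^3) \ ker(A^2), then set v_{i+1} = A v_i.

One such chain is v_1 = [[1, 1, 0]]^T, v_2 = [[0, -2, 1]]^T, v_3 = [[4, 3, 0]]^T. Check: A v_3 = [[0, 0, 0]]^T = 0.

v_1 = [[1, 1, 0]]^T, v_2 = [[0, -2, 1]]^T, v_3 = [[4, 3, 0]]^T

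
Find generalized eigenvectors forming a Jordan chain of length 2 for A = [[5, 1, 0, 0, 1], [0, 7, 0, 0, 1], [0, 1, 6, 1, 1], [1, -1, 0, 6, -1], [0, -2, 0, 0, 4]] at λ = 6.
v_1 = [[0, 0, -1, 1, 0]]^T, v_2 = [[0, 0, 1, 0, 0]]^T

We seek v_1 ∈ ker((A - 6I)^2) \ ker(A - 6I), then set v_{i+1} = (A - 6I) v_i.

One such chain is v_1 = [[0, 0, -1, 1, 0]]^T, v_2 = [[0, 0, 1, 0, 0]]^T. Check: (A - 6I) v_2 = [[0, 0, 0, 0, 0]]^T = 0.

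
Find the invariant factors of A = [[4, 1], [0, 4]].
The Jordan structure of A has elementary divisors (x - 4)^2. Arranging the block sizes at each eigenvalue in decreasing order and taking row products gives the invariant factors.

Invariant factors (smallest first, each dividing the next): (x - 4)^2.

Check: the last factor (x - 4)^2 is the minimal polynomial, and the product (x - 4)^2 is the characteristic polynomial.

(x - 4)^2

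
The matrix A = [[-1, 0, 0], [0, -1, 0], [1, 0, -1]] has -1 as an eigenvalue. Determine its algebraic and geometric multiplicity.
The characteristic polynomial is (x + 1)^3, so the factor x + 1 appears with exponent 3: the algebraic multiplicity is 3.

rank(A + I) = 1, so the eigenspace has dimension 3 - 1 = 2: the geometric multiplicity is 2.

Since 2 < 3, A is not diagonalizable.

algebraic multiplicity 3, geometric multiplicity 2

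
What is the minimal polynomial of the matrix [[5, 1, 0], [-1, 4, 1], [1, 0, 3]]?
m_A(x) = (x - 4)^3

The characteristic polynomial factors as (x - 4)^3. The minimal polynomial is ∏(x - λ)^{k_λ} where k_λ is the size of the largest Jordan block at λ.

For λ = 4: rank(A - 4I) = 2, and the largest Jordan block has size 3 (the smallest k with rank((A - 4I)^k) = rank((A - 4I)^(k+1))).

So m_A(x) = (x - 4)^3.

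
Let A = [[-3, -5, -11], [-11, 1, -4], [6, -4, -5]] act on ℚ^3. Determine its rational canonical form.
R = [[0, 0, 40], [1, 0, -2], [0, 1, -7]]

The invariant factors of A (the non-unit diagonal entries of the Smith normal form of xI - A over ℚ[x]) are (x - 2)(x + 4)(x + 5), each dividing the next. The characteristic polynomial is their product, (x - 2)(x + 4)(x + 5).

The rational canonical form is the block-diagonal matrix of companion matrices C(f_i):
R = [[0, 0, 40], [1, 0, -2], [0, 1, -7]].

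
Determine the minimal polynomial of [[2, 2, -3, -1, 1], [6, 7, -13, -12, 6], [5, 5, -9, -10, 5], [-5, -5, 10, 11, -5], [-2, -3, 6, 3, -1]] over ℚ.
The characteristic polynomial factors as (x - 6)(x - 1)^4. The minimal polynomial is ∏(x - λ)^{k_λ} where k_λ is the size of the largest Jordan block at λ.

For λ = 1: rank(A - I) = 3, and the largest Jordan block has size 3 (the smallest k with rank((A - I)^k) = rank((A - I)^(k+1))).
For λ = 6: rank(A - 6I) = 4, and the largest Jordan block has size 1 (the smallest k with rank((A - 6I)^k) = rank((A - 6I)^(k+1))).

So m_A(x) = (x - 6)(x - 1)^3.

m_A(x) = (x - 6)(x - 1)^3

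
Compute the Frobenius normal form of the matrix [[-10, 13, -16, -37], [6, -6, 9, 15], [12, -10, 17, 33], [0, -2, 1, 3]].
R = [[0, 6, 0, 0], [1, 2, 0, 0], [0, 0, 0, 6], [0, 0, 1, 2]]

The invariant factors of A (the non-unit diagonal entries of the Smith normal form of xI - A over ℚ[x]) are x^2 - 2x - 6, x^2 - 2x - 6, each dividing the next. The characteristic polynomial is their product, (x^2 - 2x - 6)^2.

The rational canonical form is the block-diagonal matrix of companion matrices C(f_i):
R = [[0, 6, 0, 0], [1, 2, 0, 0], [0, 0, 0, 6], [0, 0, 1, 2]].

Note the characteristic polynomial does not split into linear factors over ℚ, so A has no Jordan form over ℚ; the rational canonical form exists over any field.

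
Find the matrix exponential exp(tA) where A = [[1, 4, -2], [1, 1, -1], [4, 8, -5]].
A has Jordan form J = [[-1, 1, 0], [0, -1, 0], [0, 0, -1]] with A = PJP^{-1}, so e^{tA} = P e^{tJ} P^{-1}.

For a Jordan block J_k(λ), e^{tJ_k(λ)} = e^{λt} · (I + tN + t^2 N^2/2! + ... + t^{k-1} N^{k-1}/(k-1)!) where N is the nilpotent superdiagonal part.

Assembling the blocks and conjugating back gives the entries of e^{tA} as shown above.

e^{tA} = [[(2*t + 1)*e^{-t}, 4*t*e^{-t}, -2*t*e^{-t}], [t*e^{-t}, (2*t + 1)*e^{-t}, -t*e^{-t}], [4*t*e^{-t}, 8*t*e^{-t}, (1 - 4*t)*e^{-t}]]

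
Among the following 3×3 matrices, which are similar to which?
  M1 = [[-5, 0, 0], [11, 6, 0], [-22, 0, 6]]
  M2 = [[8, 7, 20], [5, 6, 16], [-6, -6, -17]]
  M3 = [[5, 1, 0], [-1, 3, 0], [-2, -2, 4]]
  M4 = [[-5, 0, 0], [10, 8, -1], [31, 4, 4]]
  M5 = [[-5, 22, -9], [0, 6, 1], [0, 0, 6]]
Characteristic polynomials: χ_{M1} = (x - 6)^2(x + 5), χ_{M2} = (x - 1)^2(x + 5), χ_{M3} = (x - 4)^3, χ_{M4} = (x - 6)^2(x + 5), χ_{M5} = (x - 6)^2(x + 5).

{M1}: invariant factors x - 6, (x - 6)(x + 5).

{M2}: invariant factors (x - 1)^2(x + 5).

{M3}: invariant factors x - 4, (x - 4)^2.

{M4, M5}: invariant factors (x - 6)^2(x + 5).

Matrices are similar if and only if their invariant-factor lists agree; the partition into similarity classes is {M1}, {M2}, {M3}, {M4, M5}.

4 classes: {M1}, {M2}, {M3}, {M4, M5}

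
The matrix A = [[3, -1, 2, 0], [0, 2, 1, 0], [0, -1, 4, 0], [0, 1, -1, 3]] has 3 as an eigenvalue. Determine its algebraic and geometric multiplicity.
algebraic multiplicity 4, geometric multiplicity 2

The characteristic polynomial is (x - 3)^4, so the factor x - 3 appears with exponent 4: the algebraic multiplicity is 4.

rank(A - 3I) = 2, so the eigenspace has dimension 4 - 2 = 2: the geometric multiplicity is 2.

Since 2 < 4, A is not diagonalizable.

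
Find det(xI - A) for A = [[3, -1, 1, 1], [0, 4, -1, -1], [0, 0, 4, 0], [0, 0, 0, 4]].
χ_A(x) = (x - 4)^3(x - 3)

xI - A = [[x - 3, 1, -1, -1], [0, x - 4, 1, 1], [0, 0, x - 4, 0], [0, 0, 0, x - 4]].

Expanding det(xI - A) along the first row:
det(xI - A) = + (x - 3)·det([[x - 4, 1, 1], [0, x - 4, 0], [0, 0, x - 4]]) - (1)·det([[0, 1, 1], [0, x - 4, 0], [0, 0, x - 4]]) + (-1)·det([[0, x - 4, 1], [0, 0, 0], [0, 0, x - 4]]) - (-1)·det([[0, x - 4, 1], [0, 0, x - 4], [0, 0, 0]]).

Evaluating gives χ_A(x) = x^4 - 15x^3 + 84x^2 - 208x + 192 = (x - 4)^3(x - 3).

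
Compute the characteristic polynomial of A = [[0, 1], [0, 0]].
χ_A(x) = x^2

xI - A = [[x, -1], [0, x]].

Expanding det(xI - A) along the first row:
det(xI - A) = + (x)·det([[x]]) - (-1)·det([[0]]).

Evaluating gives χ_A(x) = x^2.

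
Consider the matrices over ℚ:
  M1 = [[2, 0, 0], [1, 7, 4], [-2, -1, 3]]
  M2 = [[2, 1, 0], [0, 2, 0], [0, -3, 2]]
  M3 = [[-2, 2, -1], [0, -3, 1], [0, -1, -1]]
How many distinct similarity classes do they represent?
Characteristic polynomials: χ_{M1} = (x - 5)^2(x - 2), χ_{M2} = (x - 2)^3, χ_{M3} = (x + 2)^3.

{M1}: invariant factors (x - 5)^2(x - 2).

{M2}: invariant factors x - 2, (x - 2)^2.

{M3}: invariant factors (x + 2)^3.

Matrices are similar if and only if their invariant-factor lists agree; the partition into similarity classes is {M1}, {M2}, {M3}.

3 classes: {M1}, {M2}, {M3}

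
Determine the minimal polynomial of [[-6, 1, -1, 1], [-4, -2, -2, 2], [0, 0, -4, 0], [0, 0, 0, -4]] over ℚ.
The characteristic polynomial factors as (x + 4)^4. The minimal polynomial is ∏(x - λ)^{k_λ} where k_λ is the size of the largest Jordan block at λ.

For λ = -4: rank(A + 4I) = 1, and the largest Jordan block has size 2 (the smallest k with rank((A + 4I)^k) = rank((A + 4I)^(k+1))).

So m_A(x) = (x + 4)^2.

m_A(x) = (x + 4)^2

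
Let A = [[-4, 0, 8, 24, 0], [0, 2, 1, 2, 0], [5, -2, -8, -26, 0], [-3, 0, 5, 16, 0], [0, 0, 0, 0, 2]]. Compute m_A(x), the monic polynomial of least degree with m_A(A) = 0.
m_A(x) = x(x - 2)^3

The characteristic polynomial factors as x(x - 2)^4. The minimal polynomial is ∏(x - λ)^{k_λ} where k_λ is the size of the largest Jordan block at λ.

For λ = 0: rank(A) = 4, and the largest Jordan block has size 1 (the smallest k with rank(A^k) = rank(A^(k+1))).
For λ = 2: rank(A - 2I) = 3, and the largest Jordan block has size 3 (the smallest k with rank((A - 2I)^k) = rank((A - 2I)^(k+1))).

So m_A(x) = x(x - 2)^3.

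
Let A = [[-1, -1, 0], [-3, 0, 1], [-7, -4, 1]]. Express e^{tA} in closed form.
e^{tA} = [[2*t^2 - t + 1, t*(t/2 - 1), -t^2/2], [t*(-2*t - 3), 1 - t^2/2, t*(t/2 + 1)], [t*(6*t - 7), t*(3*t - 8)/2, -3*t^2/2 + t + 1]]

A has Jordan form J = [[0, 1, 0], [0, 0, 1], [0, 0, 0]] with A = PJP^{-1}, so e^{tA} = P e^{tJ} P^{-1}.

For a Jordan block J_k(λ), e^{tJ_k(λ)} = e^{λt} · (I + tN + t^2 N^2/2! + ... + t^{k-1} N^{k-1}/(k-1)!) where N is the nilpotent superdiagonal part.

Assembling the blocks and conjugating back gives the entries of e^{tA} as shown above.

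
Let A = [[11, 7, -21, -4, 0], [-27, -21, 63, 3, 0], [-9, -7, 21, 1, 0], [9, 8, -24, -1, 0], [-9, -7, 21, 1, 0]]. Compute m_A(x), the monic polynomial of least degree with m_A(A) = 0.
The characteristic polynomial factors as x^3(x - 5)^2. The minimal polynomial is ∏(x - λ)^{k_λ} where k_λ is the size of the largest Jordan block at λ.

For λ = 0: rank(A) = 3, and the largest Jordan block has size 2 (the smallest k with rank(A^k) = rank(A^(k+1))).
For λ = 5: rank(A - 5I) = 4, and the largest Jordan block has size 2 (the smallest k with rank((A - 5I)^k) = rank((A - 5I)^(k+1))).

So m_A(x) = x^2(x - 5)^2.

m_A(x) = x^2(x - 5)^2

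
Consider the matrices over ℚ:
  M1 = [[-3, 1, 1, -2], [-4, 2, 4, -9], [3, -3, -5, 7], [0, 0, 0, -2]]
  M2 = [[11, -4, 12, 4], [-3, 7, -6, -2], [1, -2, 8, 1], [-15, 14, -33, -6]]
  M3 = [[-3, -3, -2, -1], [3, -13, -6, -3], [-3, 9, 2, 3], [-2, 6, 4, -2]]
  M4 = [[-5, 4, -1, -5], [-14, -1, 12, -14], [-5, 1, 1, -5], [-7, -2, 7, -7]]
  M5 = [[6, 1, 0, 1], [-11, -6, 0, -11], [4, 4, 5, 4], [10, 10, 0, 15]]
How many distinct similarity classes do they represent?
5 classes: {M1}, {M2}, {M3}, {M4}, {M5}

Characteristic polynomials: χ_{M1} = (x + 2)^4, χ_{M2} = (x - 5)^4, χ_{M3} = (x + 4)^4, χ_{M4} = x(x + 2)(x + 5)^2, χ_{M5} = (x - 5)^4.

{M1}: invariant factors (x + 2)^2, (x + 2)^2.

{M2}: invariant factors (x - 5)^2, (x - 5)^2.

{M3}: invariant factors x + 4, x + 4, (x + 4)^2.

{M4}: invariant factors x(x + 2)(x + 5)^2.

{M5}: invariant factors x - 5, x - 5, (x - 5)^2.

Matrices are similar if and only if their invariant-factor lists agree; the partition into similarity classes is {M1}, {M2}, {M3}, {M4}, {M5}.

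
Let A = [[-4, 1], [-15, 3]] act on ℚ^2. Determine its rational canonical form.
R = [[0, -3], [1, -1]]

The invariant factors of A (the non-unit diagonal entries of the Smith normal form of xI - A over ℚ[x]) are x^2 + x + 3, each dividing the next. The characteristic polynomial is their product, x^2 + x + 3.

The rational canonical form is the block-diagonal matrix of companion matrices C(f_i):
R = [[0, -3], [1, -1]].

Note the characteristic polynomial does not split into linear factors over ℚ, so A has no Jordan form over ℚ; the rational canonical form exists over any field.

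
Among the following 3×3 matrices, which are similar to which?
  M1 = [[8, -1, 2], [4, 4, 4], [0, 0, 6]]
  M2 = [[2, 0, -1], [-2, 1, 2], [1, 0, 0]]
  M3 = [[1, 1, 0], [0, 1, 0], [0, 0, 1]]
Characteristic polynomials: χ_{M1} = (x - 6)^3, χ_{M2} = (x - 1)^3, χ_{M3} = (x - 1)^3.

{M1}: invariant factors x - 6, (x - 6)^2.

{M2, M3}: invariant factors x - 1, (x - 1)^2.

Matrices are similar if and only if their invariant-factor lists agree; the partition into similarity classes is {M1}, {M2, M3}.

2 classes: {M1}, {M2, M3}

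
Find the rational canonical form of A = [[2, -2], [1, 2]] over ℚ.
The invariant factors of A (the non-unit diagonal entries of the Smith normal form of xI - A over ℚ[x]) are x^2 - 4x + 6, each dividing the next. The characteristic polynomial is their product, x^2 - 4x + 6.

The rational canonical form is the block-diagonal matrix of companion matrices C(f_i):
R = [[0, -6], [1, 4]].

Note the characteristic polynomial does not split into linear factors over ℚ, so A has no Jordan form over ℚ; the rational canonical form exists over any field.

R = [[0, -6], [1, 4]]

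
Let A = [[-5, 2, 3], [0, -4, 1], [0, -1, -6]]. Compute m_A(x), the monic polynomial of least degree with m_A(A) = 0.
m_A(x) = (x + 5)^3

The characteristic polynomial factors as (x + 5)^3. The minimal polynomial is ∏(x - λ)^{k_λ} where k_λ is the size of the largest Jordan block at λ.

For λ = -5: rank(A + 5I) = 2, and the largest Jordan block has size 3 (the smallest k with rank((A + 5I)^k) = rank((A + 5I)^(k+1))).

So m_A(x) = (x + 5)^3.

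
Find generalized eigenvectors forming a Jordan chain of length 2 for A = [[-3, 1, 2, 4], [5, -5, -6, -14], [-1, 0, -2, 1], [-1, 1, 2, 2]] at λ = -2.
We seek v_1 ∈ ker((A + 2I)^2) \ ker(A + 2I), then set v_{i+1} = (A + 2I) v_i.

One such chain is v_1 = [[-1, 6, -1, -1]]^T, v_2 = [[1, -3, 0, 1]]^T. Check: (A + 2I) v_2 = [[0, 0, 0, 0]]^T = 0.

v_1 = [[-1, 6, -1, -1]]^T, v_2 = [[1, -3, 0, 1]]^T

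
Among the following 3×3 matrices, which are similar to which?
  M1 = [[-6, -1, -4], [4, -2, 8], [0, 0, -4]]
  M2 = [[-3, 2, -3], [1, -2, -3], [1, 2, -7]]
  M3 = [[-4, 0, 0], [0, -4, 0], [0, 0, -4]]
2 classes: {M1, M2}, {M3}

Characteristic polynomials: χ_{M1} = (x + 4)^3, χ_{M2} = (x + 4)^3, χ_{M3} = (x + 4)^3.

{M1, M2}: invariant factors x + 4, (x + 4)^2.

{M3}: invariant factors x + 4, x + 4, x + 4.

Matrices are similar if and only if their invariant-factor lists agree; the partition into similarity classes is {M1, M2}, {M3}.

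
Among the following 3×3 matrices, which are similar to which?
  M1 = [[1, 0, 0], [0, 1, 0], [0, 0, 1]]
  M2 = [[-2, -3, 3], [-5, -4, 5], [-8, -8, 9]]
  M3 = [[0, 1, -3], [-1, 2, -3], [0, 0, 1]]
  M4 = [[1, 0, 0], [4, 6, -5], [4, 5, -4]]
2 classes: {M1}, {M2, M3, M4}

Characteristic polynomials: χ_{M1} = (x - 1)^3, χ_{M2} = (x - 1)^3, χ_{M3} = (x - 1)^3, χ_{M4} = (x - 1)^3.

{M1}: invariant factors x - 1, x - 1, x - 1.

{M2, M3, M4}: invariant factors x - 1, (x - 1)^2.

Matrices are similar if and only if their invariant-factor lists agree; the partition into similarity classes is {M1}, {M2, M3, M4}.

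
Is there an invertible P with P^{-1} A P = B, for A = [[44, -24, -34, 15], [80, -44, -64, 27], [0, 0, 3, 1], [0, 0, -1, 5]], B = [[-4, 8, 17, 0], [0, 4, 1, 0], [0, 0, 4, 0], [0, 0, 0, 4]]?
Both have characteristic polynomial (x - 4)^3(x + 4), but the minimal polynomial of A is (x - 4)^3(x + 4) while the minimal polynomial of B is (x - 4)^2(x + 4). The minimal polynomial is a similarity invariant, so A and B are not similar.

No.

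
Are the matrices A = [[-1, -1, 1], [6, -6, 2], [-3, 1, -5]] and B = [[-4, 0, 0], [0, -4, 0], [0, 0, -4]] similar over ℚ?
No.

Both have characteristic polynomial (x + 4)^3, but the minimal polynomial of A is (x + 4)^2 while the minimal polynomial of B is x + 4. The minimal polynomial is a similarity invariant, so A and B are not similar.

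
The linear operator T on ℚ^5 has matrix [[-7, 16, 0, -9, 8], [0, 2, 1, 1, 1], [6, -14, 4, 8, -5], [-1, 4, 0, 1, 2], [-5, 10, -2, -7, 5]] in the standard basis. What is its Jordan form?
J = [[-3, 0, 0, 0, 0], [0, 2, 1, 0, 0], [0, 0, 2, 0, 0], [0, 0, 0, 2, 1], [0, 0, 0, 0, 2]]

The characteristic polynomial is det(xI - A) = (x - 2)^4(x + 3), so the eigenvalues are -3 (algebraic multiplicity 1), 2 (algebraic multiplicity 4).

For λ = -3: algebraic multiplicity 1 gives one 1×1 block.

For λ = 2: rank(A - 2I) = 3, rank((A - 2I)^2) = 1. The eigenspace has dimension 5 - 3 = 2, so there are 2 Jordan blocks; the rank sequence gives block sizes [2, 2].

Assembling the blocks gives the Jordan form J above.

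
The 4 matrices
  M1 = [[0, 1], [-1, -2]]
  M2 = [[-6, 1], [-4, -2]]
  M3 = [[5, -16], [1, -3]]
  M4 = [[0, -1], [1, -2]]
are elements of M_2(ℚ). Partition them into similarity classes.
3 classes: {M1, M4}, {M2}, {M3}

Characteristic polynomials: χ_{M1} = (x + 1)^2, χ_{M2} = (x + 4)^2, χ_{M3} = (x - 1)^2, χ_{M4} = (x + 1)^2.

{M1, M4}: invariant factors (x + 1)^2.

{M2}: invariant factors (x + 4)^2.

{M3}: invariant factors (x - 1)^2.

Matrices are similar if and only if their invariant-factor lists agree; the partition into similarity classes is {M1, M4}, {M2}, {M3}.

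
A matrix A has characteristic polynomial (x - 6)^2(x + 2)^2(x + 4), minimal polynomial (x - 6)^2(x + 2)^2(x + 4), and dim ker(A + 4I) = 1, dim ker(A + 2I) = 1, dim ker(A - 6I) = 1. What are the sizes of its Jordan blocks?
Jordan blocks: (-4, 1), (-2, 2), (6, 2)

λ = -4: algebraic multiplicity 1 (exponent in χ_A), largest block size 1 (exponent in m_A), 1 block (geometric multiplicity). This forces block sizes [1].
λ = -2: algebraic multiplicity 2 (exponent in χ_A), largest block size 2 (exponent in m_A), 1 block (geometric multiplicity). This forces block sizes [2].
λ = 6: algebraic multiplicity 2 (exponent in χ_A), largest block size 2 (exponent in m_A), 1 block (geometric multiplicity). This forces block sizes [2].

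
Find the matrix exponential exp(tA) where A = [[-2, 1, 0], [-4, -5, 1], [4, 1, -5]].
A has Jordan form J = [[-4, 1, 0], [0, -4, 1], [0, 0, -4]] with A = PJP^{-1}, so e^{tA} = P e^{tJ} P^{-1}.

For a Jordan block J_k(λ), e^{tJ_k(λ)} = e^{λt} · (I + tN + t^2 N^2/2! + ... + t^{k-1} N^{k-1}/(k-1)!) where N is the nilpotent superdiagonal part.

Assembling the blocks and conjugating back gives the entries of e^{tA} as shown above.

e^{tA} = [[(2*t + 1)*e^{-4*t}, t*(t + 2)*e^{-4*t}/2, t^2*e^{-4*t}/2], [-4*t*e^{-4*t}, (-t^2 - t + 1)*e^{-4*t}, t*(1 - t)*e^{-4*t}], [4*t*e^{-4*t}, t*(t + 1)*e^{-4*t}, (t^2 - t + 1)*e^{-4*t}]]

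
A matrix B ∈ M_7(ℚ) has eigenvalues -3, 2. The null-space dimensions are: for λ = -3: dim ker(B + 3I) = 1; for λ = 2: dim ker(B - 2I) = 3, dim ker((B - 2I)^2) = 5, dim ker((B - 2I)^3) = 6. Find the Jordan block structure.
Jordan blocks: (-3, 1), (2, 3), (2, 2), (2, 1)

λ = -3: successive nullity increments [1] count blocks of size ≥ k; block sizes are [1].
λ = 2: successive nullity increments [3, 2, 1] count blocks of size ≥ k; block sizes are [3, 2, 1].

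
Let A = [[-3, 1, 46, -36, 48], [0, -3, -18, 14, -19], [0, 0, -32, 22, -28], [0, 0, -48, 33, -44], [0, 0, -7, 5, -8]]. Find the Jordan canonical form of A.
J = [[-3, 1, 0, 0, 0], [0, -3, 1, 0, 0], [0, 0, -3, 0, 0], [0, 0, 0, -2, 1], [0, 0, 0, 0, -2]]

The characteristic polynomial is det(xI - A) = (x + 2)^2(x + 3)^3, so the eigenvalues are -3 (algebraic multiplicity 3), -2 (algebraic multiplicity 2).

For λ = -3: rank(A + 3I) = 4, rank((A + 3I)^2) = 3, rank((A + 3I)^3) = 2. The eigenspace has dimension 5 - 4 = 1, so there is 1 Jordan block; the rank sequence gives block sizes [3].

For λ = -2: rank(A + 2I) = 4, rank((A + 2I)^2) = 3. The eigenspace has dimension 5 - 4 = 1, so there is 1 Jordan block; the rank sequence gives block sizes [2].

Assembling the blocks gives the Jordan form J above.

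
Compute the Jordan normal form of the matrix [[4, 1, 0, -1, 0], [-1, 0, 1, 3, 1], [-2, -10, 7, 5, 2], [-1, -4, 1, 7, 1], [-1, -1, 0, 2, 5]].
J = [[4, 1, 0, 0, 0], [0, 4, 0, 0, 0], [0, 0, 5, 1, 0], [0, 0, 0, 5, 1], [0, 0, 0, 0, 5]]

The characteristic polynomial is det(xI - A) = (x - 5)^3(x - 4)^2, so the eigenvalues are 4 (algebraic multiplicity 2), 5 (algebraic multiplicity 3).

For λ = 4: rank(A - 4I) = 4, rank((A - 4I)^2) = 3. The eigenspace has dimension 5 - 4 = 1, so there is 1 Jordan block; the rank sequence gives block sizes [2].

For λ = 5: rank(A - 5I) = 4, rank((A - 5I)^2) = 3, rank((A - 5I)^3) = 2. The eigenspace has dimension 5 - 4 = 1, so there is 1 Jordan block; the rank sequence gives block sizes [3].

Assembling the blocks gives the Jordan form J above.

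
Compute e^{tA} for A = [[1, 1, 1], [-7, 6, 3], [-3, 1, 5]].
e^{tA} = [[(-t^2 - 6*t + 2)*e^{4*t}/2, t*e^{4*t}, t*(t + 2)*e^{4*t}/2], [t*(-t - 7)*e^{4*t}, (2*t + 1)*e^{4*t}, t*(t + 3)*e^{4*t}], [t*(-t - 6)*e^{4*t}/2, t*e^{4*t}, (t^2/2 + t + 1)*e^{4*t}]]

A has Jordan form J = [[4, 1, 0], [0, 4, 1], [0, 0, 4]] with A = PJP^{-1}, so e^{tA} = P e^{tJ} P^{-1}.

For a Jordan block J_k(λ), e^{tJ_k(λ)} = e^{λt} · (I + tN + t^2 N^2/2! + ... + t^{k-1} N^{k-1}/(k-1)!) where N is the nilpotent superdiagonal part.

Assembling the blocks and conjugating back gives the entries of e^{tA} as shown above.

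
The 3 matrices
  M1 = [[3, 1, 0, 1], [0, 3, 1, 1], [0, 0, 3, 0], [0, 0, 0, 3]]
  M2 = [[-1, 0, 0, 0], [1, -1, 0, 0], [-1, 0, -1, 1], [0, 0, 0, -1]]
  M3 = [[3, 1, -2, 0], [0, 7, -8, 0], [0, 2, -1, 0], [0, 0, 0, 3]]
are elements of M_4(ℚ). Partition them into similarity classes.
Characteristic polynomials: χ_{M1} = (x - 3)^4, χ_{M2} = (x + 1)^4, χ_{M3} = (x - 3)^4.

{M1}: invariant factors x - 3, (x - 3)^3.

{M2}: invariant factors (x + 1)^2, (x + 1)^2.

{M3}: invariant factors x - 3, x - 3, (x - 3)^2.

Matrices are similar if and only if their invariant-factor lists agree; the partition into similarity classes is {M1}, {M2}, {M3}.

3 classes: {M1}, {M2}, {M3}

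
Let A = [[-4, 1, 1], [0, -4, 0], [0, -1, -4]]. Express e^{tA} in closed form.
A has Jordan form J = [[-4, 1, 0], [0, -4, 1], [0, 0, -4]] with A = PJP^{-1}, so e^{tA} = P e^{tJ} P^{-1}.

For a Jordan block J_k(λ), e^{tJ_k(λ)} = e^{λt} · (I + tN + t^2 N^2/2! + ... + t^{k-1} N^{k-1}/(k-1)!) where N is the nilpotent superdiagonal part.

Assembling the blocks and conjugating back gives the entries of e^{tA} as shown above.

e^{tA} = [[e^{-4*t}, t*(2 - t)*e^{-4*t}/2, t*e^{-4*t}], [0, e^{-4*t}, 0], [0, -t*e^{-4*t}, e^{-4*t}]]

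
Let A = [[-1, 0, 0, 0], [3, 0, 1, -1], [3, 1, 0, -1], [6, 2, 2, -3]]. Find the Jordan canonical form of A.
The characteristic polynomial is det(xI - A) = (x + 1)^4, so the eigenvalues are -1 (algebraic multiplicity 4).

For λ = -1: rank(A + I) = 1, rank((A + I)^2) = 0. The eigenspace has dimension 4 - 1 = 3, so there are 3 Jordan blocks; the rank sequence gives block sizes [2, 1, 1].

Assembling the blocks gives the Jordan form J above.

J = [[-1, 1, 0, 0], [0, -1, 0, 0], [0, 0, -1, 0], [0, 0, 0, -1]]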